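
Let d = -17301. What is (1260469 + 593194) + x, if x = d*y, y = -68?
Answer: 3030131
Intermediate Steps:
x = 1176468 (x = -17301*(-68) = 1176468)
(1260469 + 593194) + x = (1260469 + 593194) + 1176468 = 1853663 + 1176468 = 3030131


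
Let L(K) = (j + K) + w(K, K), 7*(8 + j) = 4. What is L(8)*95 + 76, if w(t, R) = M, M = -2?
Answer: -418/7 ≈ -59.714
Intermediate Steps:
j = -52/7 (j = -8 + (⅐)*4 = -8 + 4/7 = -52/7 ≈ -7.4286)
w(t, R) = -2
L(K) = -66/7 + K (L(K) = (-52/7 + K) - 2 = -66/7 + K)
L(8)*95 + 76 = (-66/7 + 8)*95 + 76 = -10/7*95 + 76 = -950/7 + 76 = -418/7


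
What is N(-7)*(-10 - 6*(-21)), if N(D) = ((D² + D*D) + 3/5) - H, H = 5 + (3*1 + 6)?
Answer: 49068/5 ≈ 9813.6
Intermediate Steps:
H = 14 (H = 5 + (3 + 6) = 5 + 9 = 14)
N(D) = -67/5 + 2*D² (N(D) = ((D² + D*D) + 3/5) - 1*14 = ((D² + D²) + 3*(⅕)) - 14 = (2*D² + ⅗) - 14 = (⅗ + 2*D²) - 14 = -67/5 + 2*D²)
N(-7)*(-10 - 6*(-21)) = (-67/5 + 2*(-7)²)*(-10 - 6*(-21)) = (-67/5 + 2*49)*(-10 + 126) = (-67/5 + 98)*116 = (423/5)*116 = 49068/5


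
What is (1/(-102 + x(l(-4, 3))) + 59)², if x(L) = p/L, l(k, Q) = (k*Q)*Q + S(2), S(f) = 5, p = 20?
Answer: 35233917849/10125124 ≈ 3479.9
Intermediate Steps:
l(k, Q) = 5 + k*Q² (l(k, Q) = (k*Q)*Q + 5 = (Q*k)*Q + 5 = k*Q² + 5 = 5 + k*Q²)
x(L) = 20/L
(1/(-102 + x(l(-4, 3))) + 59)² = (1/(-102 + 20/(5 - 4*3²)) + 59)² = (1/(-102 + 20/(5 - 4*9)) + 59)² = (1/(-102 + 20/(5 - 36)) + 59)² = (1/(-102 + 20/(-31)) + 59)² = (1/(-102 + 20*(-1/31)) + 59)² = (1/(-102 - 20/31) + 59)² = (1/(-3182/31) + 59)² = (-31/3182 + 59)² = (187707/3182)² = 35233917849/10125124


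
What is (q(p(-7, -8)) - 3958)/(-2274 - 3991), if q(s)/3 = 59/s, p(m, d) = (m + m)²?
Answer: 775591/1227940 ≈ 0.63162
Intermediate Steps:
p(m, d) = 4*m² (p(m, d) = (2*m)² = 4*m²)
q(s) = 177/s (q(s) = 3*(59/s) = 177/s)
(q(p(-7, -8)) - 3958)/(-2274 - 3991) = (177/((4*(-7)²)) - 3958)/(-2274 - 3991) = (177/((4*49)) - 3958)/(-6265) = (177/196 - 3958)*(-1/6265) = -775591/196*(-1/6265) = 775591/1227940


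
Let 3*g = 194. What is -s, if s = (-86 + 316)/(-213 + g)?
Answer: 138/89 ≈ 1.5506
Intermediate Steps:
g = 194/3 (g = (1/3)*194 = 194/3 ≈ 64.667)
s = -138/89 (s = (-86 + 316)/(-213 + 194/3) = 230/(-445/3) = 230*(-3/445) = -138/89 ≈ -1.5506)
-s = -1*(-138/89) = 138/89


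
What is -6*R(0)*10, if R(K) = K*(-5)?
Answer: 0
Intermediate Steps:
R(K) = -5*K
-6*R(0)*10 = -(-30)*0*10 = -6*0*10 = 0*10 = 0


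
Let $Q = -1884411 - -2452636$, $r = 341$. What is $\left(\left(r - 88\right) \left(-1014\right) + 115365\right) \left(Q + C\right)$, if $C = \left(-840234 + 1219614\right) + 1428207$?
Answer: $-335410010724$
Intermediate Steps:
$Q = 568225$ ($Q = -1884411 + 2452636 = 568225$)
$C = 1807587$ ($C = 379380 + 1428207 = 1807587$)
$\left(\left(r - 88\right) \left(-1014\right) + 115365\right) \left(Q + C\right) = \left(\left(341 - 88\right) \left(-1014\right) + 115365\right) \left(568225 + 1807587\right) = \left(253 \left(-1014\right) + 115365\right) 2375812 = \left(-256542 + 115365\right) 2375812 = \left(-141177\right) 2375812 = -335410010724$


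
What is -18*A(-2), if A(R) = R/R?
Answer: -18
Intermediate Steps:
A(R) = 1
-18*A(-2) = -18*1 = -18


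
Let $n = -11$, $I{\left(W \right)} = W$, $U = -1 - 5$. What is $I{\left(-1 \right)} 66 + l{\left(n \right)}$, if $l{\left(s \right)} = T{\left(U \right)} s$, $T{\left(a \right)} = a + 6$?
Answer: $-66$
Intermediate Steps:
$U = -6$ ($U = -1 - 5 = -6$)
$T{\left(a \right)} = 6 + a$
$l{\left(s \right)} = 0$ ($l{\left(s \right)} = \left(6 - 6\right) s = 0 s = 0$)
$I{\left(-1 \right)} 66 + l{\left(n \right)} = \left(-1\right) 66 + 0 = -66 + 0 = -66$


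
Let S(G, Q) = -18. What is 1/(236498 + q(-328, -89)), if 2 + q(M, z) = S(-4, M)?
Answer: 1/236478 ≈ 4.2287e-6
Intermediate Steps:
q(M, z) = -20 (q(M, z) = -2 - 18 = -20)
1/(236498 + q(-328, -89)) = 1/(236498 - 20) = 1/236478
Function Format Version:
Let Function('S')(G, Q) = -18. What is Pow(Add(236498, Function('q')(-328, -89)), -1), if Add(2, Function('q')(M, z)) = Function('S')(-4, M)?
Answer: Rational(1, 236478) ≈ 4.2287e-6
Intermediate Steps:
Function('q')(M, z) = -20 (Function('q')(M, z) = Add(-2, -18) = -20)
Pow(Add(236498, Function('q')(-328, -89)), -1) = Pow(Add(236498, -20), -1) = Pow(236478, -1) = Rational(1, 236478)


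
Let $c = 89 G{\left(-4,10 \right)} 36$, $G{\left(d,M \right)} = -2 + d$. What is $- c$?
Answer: $19224$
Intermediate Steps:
$c = -19224$ ($c = 89 \left(-2 - 4\right) 36 = 89 \left(-6\right) 36 = \left(-534\right) 36 = -19224$)
$- c = \left(-1\right) \left(-19224\right) = 19224$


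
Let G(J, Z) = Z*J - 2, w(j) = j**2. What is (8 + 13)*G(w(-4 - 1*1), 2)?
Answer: 1008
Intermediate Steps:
G(J, Z) = -2 + J*Z (G(J, Z) = J*Z - 2 = -2 + J*Z)
(8 + 13)*G(w(-4 - 1*1), 2) = (8 + 13)*(-2 + (-4 - 1*1)**2*2) = 21*(-2 + (-4 - 1)**2*2) = 21*(-2 + (-5)**2*2) = 21*(-2 + 25*2) = 21*(-2 + 50) = 21*48 = 1008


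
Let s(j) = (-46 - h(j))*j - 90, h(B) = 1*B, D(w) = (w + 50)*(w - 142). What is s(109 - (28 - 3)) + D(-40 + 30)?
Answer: -17090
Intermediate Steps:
D(w) = (-142 + w)*(50 + w) (D(w) = (50 + w)*(-142 + w) = (-142 + w)*(50 + w))
h(B) = B
s(j) = -90 + j*(-46 - j) (s(j) = (-46 - j)*j - 90 = j*(-46 - j) - 90 = -90 + j*(-46 - j))
s(109 - (28 - 3)) + D(-40 + 30) = (-90 - (109 - (28 - 3))**2 - 46*(109 - (28 - 3))) + (-7100 + (-40 + 30)**2 - 92*(-40 + 30)) = (-90 - (109 - 1*25)**2 - 46*(109 - 1*25)) + (-7100 + (-10)**2 - 92*(-10)) = (-90 - (109 - 25)**2 - 46*(109 - 25)) + (-7100 + 100 + 920) = (-90 - 1*84**2 - 46*84) - 6080 = (-90 - 1*7056 - 3864) - 6080 = (-90 - 7056 - 3864) - 6080 = -11010 - 6080 = -17090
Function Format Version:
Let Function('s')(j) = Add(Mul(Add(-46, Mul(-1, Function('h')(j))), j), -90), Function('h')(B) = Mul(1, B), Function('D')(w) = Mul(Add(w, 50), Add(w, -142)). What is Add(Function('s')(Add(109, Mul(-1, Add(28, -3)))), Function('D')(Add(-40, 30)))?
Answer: -17090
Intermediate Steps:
Function('D')(w) = Mul(Add(-142, w), Add(50, w)) (Function('D')(w) = Mul(Add(50, w), Add(-142, w)) = Mul(Add(-142, w), Add(50, w)))
Function('h')(B) = B
Function('s')(j) = Add(-90, Mul(j, Add(-46, Mul(-1, j)))) (Function('s')(j) = Add(Mul(Add(-46, Mul(-1, j)), j), -90) = Add(Mul(j, Add(-46, Mul(-1, j))), -90) = Add(-90, Mul(j, Add(-46, Mul(-1, j)))))
Add(Function('s')(Add(109, Mul(-1, Add(28, -3)))), Function('D')(Add(-40, 30))) = Add(Add(-90, Mul(-1, Pow(Add(109, Mul(-1, Add(28, -3))), 2)), Mul(-46, Add(109, Mul(-1, Add(28, -3))))), Add(-7100, Pow(Add(-40, 30), 2), Mul(-92, Add(-40, 30)))) = Add(Add(-90, Mul(-1, Pow(Add(109, Mul(-1, 25)), 2)), Mul(-46, Add(109, Mul(-1, 25)))), Add(-7100, Pow(-10, 2), Mul(-92, -10))) = Add(Add(-90, Mul(-1, Pow(Add(109, -25), 2)), Mul(-46, Add(109, -25))), Add(-7100, 100, 920)) = Add(Add(-90, Mul(-1, Pow(84, 2)), Mul(-46, 84)), -6080) = Add(Add(-90, Mul(-1, 7056), -3864), -6080) = Add(Add(-90, -7056, -3864), -6080) = Add(-11010, -6080) = -17090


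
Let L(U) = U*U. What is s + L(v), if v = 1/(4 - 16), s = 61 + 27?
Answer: 12673/144 ≈ 88.007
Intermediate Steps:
s = 88
v = -1/12 (v = 1/(-12) = -1/12 ≈ -0.083333)
L(U) = U**2
s + L(v) = 88 + (-1/12)**2 = 88 + 1/144 = 12673/144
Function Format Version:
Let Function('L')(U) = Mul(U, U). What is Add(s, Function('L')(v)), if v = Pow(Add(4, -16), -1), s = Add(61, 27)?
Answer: Rational(12673, 144) ≈ 88.007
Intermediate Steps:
s = 88
v = Rational(-1, 12) (v = Pow(-12, -1) = Rational(-1, 12) ≈ -0.083333)
Function('L')(U) = Pow(U, 2)
Add(s, Function('L')(v)) = Add(88, Pow(Rational(-1, 12), 2)) = Add(88, Rational(1, 144)) = Rational(12673, 144)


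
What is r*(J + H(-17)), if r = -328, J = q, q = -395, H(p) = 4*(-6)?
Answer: 137432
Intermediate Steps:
H(p) = -24
J = -395
r*(J + H(-17)) = -328*(-395 - 24) = -328*(-419) = 137432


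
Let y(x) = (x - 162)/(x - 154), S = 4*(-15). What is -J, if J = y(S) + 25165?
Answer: -2692766/107 ≈ -25166.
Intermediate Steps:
S = -60
y(x) = (-162 + x)/(-154 + x)
J = 2692766/107 (J = (-162 - 60)/(-154 - 60) + 25165 = -222/(-214) + 25165 = -1/214*(-222) + 25165 = 111/107 + 25165 = 2692766/107 ≈ 25166.)
-J = -1*2692766/107 = -2692766/107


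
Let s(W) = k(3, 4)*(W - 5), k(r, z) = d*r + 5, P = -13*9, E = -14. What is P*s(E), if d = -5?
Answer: -22230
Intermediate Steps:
P = -117
k(r, z) = 5 - 5*r (k(r, z) = -5*r + 5 = 5 - 5*r)
s(W) = 50 - 10*W (s(W) = (5 - 5*3)*(W - 5) = (5 - 15)*(-5 + W) = -10*(-5 + W) = 50 - 10*W)
P*s(E) = -117*(50 - 10*(-14)) = -117*(50 + 140) = -117*190 = -22230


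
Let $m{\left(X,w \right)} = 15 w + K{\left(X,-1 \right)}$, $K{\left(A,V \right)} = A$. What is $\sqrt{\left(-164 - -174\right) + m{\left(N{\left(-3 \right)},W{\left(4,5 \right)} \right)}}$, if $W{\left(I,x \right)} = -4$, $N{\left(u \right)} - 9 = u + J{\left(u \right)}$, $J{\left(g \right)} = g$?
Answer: $i \sqrt{47} \approx 6.8557 i$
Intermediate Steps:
$N{\left(u \right)} = 9 + 2 u$ ($N{\left(u \right)} = 9 + \left(u + u\right) = 9 + 2 u$)
$m{\left(X,w \right)} = X + 15 w$ ($m{\left(X,w \right)} = 15 w + X = X + 15 w$)
$\sqrt{\left(-164 - -174\right) + m{\left(N{\left(-3 \right)},W{\left(4,5 \right)} \right)}} = \sqrt{\left(-164 - -174\right) + \left(\left(9 + 2 \left(-3\right)\right) + 15 \left(-4\right)\right)} = \sqrt{\left(-164 + 174\right) + \left(\left(9 - 6\right) - 60\right)} = \sqrt{10 + \left(3 - 60\right)} = \sqrt{10 - 57} = \sqrt{-47} = i \sqrt{47}$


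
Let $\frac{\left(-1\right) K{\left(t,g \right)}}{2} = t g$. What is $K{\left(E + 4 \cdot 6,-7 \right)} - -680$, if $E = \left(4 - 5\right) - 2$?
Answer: $974$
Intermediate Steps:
$E = -3$ ($E = -1 - 2 = -3$)
$K{\left(t,g \right)} = - 2 g t$ ($K{\left(t,g \right)} = - 2 t g = - 2 g t$)
$K{\left(E + 4 \cdot 6,-7 \right)} - -680 = \left(-2\right) \left(-7\right) \left(-3 + 4 \cdot 6\right) - -680 = \left(-2\right) \left(-7\right) \left(-3 + 24\right) + 680 = \left(-2\right) \left(-7\right) 21 + 680 = 294 + 680 = 974$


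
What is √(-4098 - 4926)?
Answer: 8*I*√141 ≈ 94.995*I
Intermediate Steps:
√(-4098 - 4926) = √(-9024) = 8*I*√141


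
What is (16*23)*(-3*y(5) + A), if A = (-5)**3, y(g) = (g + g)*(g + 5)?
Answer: -156400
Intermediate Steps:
y(g) = 2*g*(5 + g) (y(g) = (2*g)*(5 + g) = 2*g*(5 + g))
A = -125
(16*23)*(-3*y(5) + A) = (16*23)*(-6*5*(5 + 5) - 125) = 368*(-6*5*10 - 125) = 368*(-3*100 - 125) = 368*(-300 - 125) = 368*(-425) = -156400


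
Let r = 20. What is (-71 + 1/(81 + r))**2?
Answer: 51408900/10201 ≈ 5039.6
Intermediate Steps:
(-71 + 1/(81 + r))**2 = (-71 + 1/(81 + 20))**2 = (-71 + 1/101)**2 = (-7170/101)**2 = 51408900/10201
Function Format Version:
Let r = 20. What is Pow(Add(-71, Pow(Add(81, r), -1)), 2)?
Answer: Rational(51408900, 10201) ≈ 5039.6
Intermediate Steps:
Pow(Add(-71, Pow(Add(81, r), -1)), 2) = Pow(Add(-71, Pow(Add(81, 20), -1)), 2) = Pow(Add(-71, Pow(101, -1)), 2) = Pow(Add(-71, Rational(1, 101)), 2) = Pow(Rational(-7170, 101), 2) = Rational(51408900, 10201)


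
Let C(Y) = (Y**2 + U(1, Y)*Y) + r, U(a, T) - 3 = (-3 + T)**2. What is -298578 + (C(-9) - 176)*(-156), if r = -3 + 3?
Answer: -77370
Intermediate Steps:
U(a, T) = 3 + (-3 + T)**2
r = 0
C(Y) = Y**2 + Y*(3 + (-3 + Y)**2) (C(Y) = (Y**2 + (3 + (-3 + Y)**2)*Y) + 0 = (Y**2 + Y*(3 + (-3 + Y)**2)) + 0 = Y**2 + Y*(3 + (-3 + Y)**2))
-298578 + (C(-9) - 176)*(-156) = -298578 + (-9*(3 - 9 + (-3 - 9)**2) - 176)*(-156) = -298578 + (-9*(3 - 9 + (-12)**2) - 176)*(-156) = -298578 + (-9*(3 - 9 + 144) - 176)*(-156) = -298578 + (-9*138 - 176)*(-156) = -298578 + (-1242 - 176)*(-156) = -298578 - 1418*(-156) = -298578 + 221208 = -77370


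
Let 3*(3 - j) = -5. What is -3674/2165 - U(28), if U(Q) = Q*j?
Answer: -859702/6495 ≈ -132.36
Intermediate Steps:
j = 14/3 (j = 3 - ⅓*(-5) = 3 + 5/3 = 14/3 ≈ 4.6667)
U(Q) = 14*Q/3 (U(Q) = Q*(14/3) = 14*Q/3)
-3674/2165 - U(28) = -3674/2165 - 14*28/3 = -3674*1/2165 - 1*392/3 = -3674/2165 - 392/3 = -859702/6495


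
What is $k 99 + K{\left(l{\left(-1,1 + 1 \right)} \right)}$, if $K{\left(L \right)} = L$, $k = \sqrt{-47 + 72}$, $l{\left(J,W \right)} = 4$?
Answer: $499$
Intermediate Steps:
$k = 5$ ($k = \sqrt{25} = 5$)
$k 99 + K{\left(l{\left(-1,1 + 1 \right)} \right)} = 5 \cdot 99 + 4 = 495 + 4 = 499$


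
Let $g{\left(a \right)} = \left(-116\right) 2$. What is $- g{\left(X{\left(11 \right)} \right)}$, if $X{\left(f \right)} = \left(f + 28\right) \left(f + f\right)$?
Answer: $232$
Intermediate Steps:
$X{\left(f \right)} = 2 f \left(28 + f\right)$ ($X{\left(f \right)} = \left(28 + f\right) 2 f = 2 f \left(28 + f\right)$)
$g{\left(a \right)} = -232$
$- g{\left(X{\left(11 \right)} \right)} = \left(-1\right) \left(-232\right) = 232$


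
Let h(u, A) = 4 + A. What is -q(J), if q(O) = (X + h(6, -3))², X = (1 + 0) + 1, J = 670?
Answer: -9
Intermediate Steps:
X = 2 (X = 1 + 1 = 2)
q(O) = 9 (q(O) = (2 + (4 - 3))² = (2 + 1)² = 3² = 9)
-q(J) = -1*9 = -9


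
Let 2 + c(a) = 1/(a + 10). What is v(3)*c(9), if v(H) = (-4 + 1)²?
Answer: -333/19 ≈ -17.526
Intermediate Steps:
c(a) = -2 + 1/(10 + a) (c(a) = -2 + 1/(a + 10) = -2 + 1/(10 + a))
v(H) = 9 (v(H) = (-3)² = 9)
v(3)*c(9) = 9*((-19 - 2*9)/(10 + 9)) = 9*((-19 - 18)/19) = 9*((1/19)*(-37)) = 9*(-37/19) = -333/19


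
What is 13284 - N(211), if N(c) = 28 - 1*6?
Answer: 13262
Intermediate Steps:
N(c) = 22 (N(c) = 28 - 6 = 22)
13284 - N(211) = 13284 - 1*22 = 13284 - 22 = 13262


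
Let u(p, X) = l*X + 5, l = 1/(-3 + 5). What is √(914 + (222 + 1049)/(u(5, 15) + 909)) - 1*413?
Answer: -413 + 2*√777305523/1843 ≈ -382.74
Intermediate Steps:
l = ½ (l = 1/2 = ½ ≈ 0.50000)
u(p, X) = 5 + X/2 (u(p, X) = X/2 + 5 = 5 + X/2)
√(914 + (222 + 1049)/(u(5, 15) + 909)) - 1*413 = √(914 + (222 + 1049)/((5 + (½)*15) + 909)) - 1*413 = √(914 + 1271/((5 + 15/2) + 909)) - 413 = √(914 + 1271/(25/2 + 909)) - 413 = √(914 + 1271/(1843/2)) - 413 = √(914 + 1271*(2/1843)) - 413 = √(914 + 2542/1843) - 413 = √(1687044/1843) - 413 = 2*√777305523/1843 - 413 = -413 + 2*√777305523/1843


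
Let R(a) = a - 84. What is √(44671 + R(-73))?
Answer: 3*√4946 ≈ 210.98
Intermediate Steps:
R(a) = -84 + a
√(44671 + R(-73)) = √(44671 + (-84 - 73)) = √(44671 - 157) = √44514 = 3*√4946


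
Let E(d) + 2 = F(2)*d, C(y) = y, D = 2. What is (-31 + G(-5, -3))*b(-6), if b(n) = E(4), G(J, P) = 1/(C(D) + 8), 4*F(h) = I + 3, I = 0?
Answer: -309/10 ≈ -30.900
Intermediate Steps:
F(h) = ¾ (F(h) = (0 + 3)/4 = (¼)*3 = ¾)
G(J, P) = ⅒ (G(J, P) = 1/(2 + 8) = 1/10 = ⅒)
E(d) = -2 + 3*d/4
b(n) = 1 (b(n) = -2 + (¾)*4 = -2 + 3 = 1)
(-31 + G(-5, -3))*b(-6) = (-31 + ⅒)*1 = -309/10*1 = -309/10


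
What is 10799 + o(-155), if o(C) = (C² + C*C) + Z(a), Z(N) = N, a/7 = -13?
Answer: 58758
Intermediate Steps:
a = -91 (a = 7*(-13) = -91)
o(C) = -91 + 2*C² (o(C) = (C² + C*C) - 91 = (C² + C²) - 91 = 2*C² - 91 = -91 + 2*C²)
10799 + o(-155) = 10799 + (-91 + 2*(-155)²) = 10799 + (-91 + 2*24025) = 10799 + (-91 + 48050) = 10799 + 47959 = 58758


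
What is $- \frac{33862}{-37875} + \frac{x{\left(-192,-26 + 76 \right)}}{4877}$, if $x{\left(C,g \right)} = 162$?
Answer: $\frac{171280724}{184716375} \approx 0.92726$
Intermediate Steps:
$- \frac{33862}{-37875} + \frac{x{\left(-192,-26 + 76 \right)}}{4877} = - \frac{33862}{-37875} + \frac{162}{4877} = \left(-33862\right) \left(- \frac{1}{37875}\right) + 162 \cdot \frac{1}{4877} = \frac{33862}{37875} + \frac{162}{4877} = \frac{171280724}{184716375}$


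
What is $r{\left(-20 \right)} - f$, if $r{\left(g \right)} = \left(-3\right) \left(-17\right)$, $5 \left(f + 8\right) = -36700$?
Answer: $7399$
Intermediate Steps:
$f = -7348$ ($f = -8 + \frac{1}{5} \left(-36700\right) = -8 - 7340 = -7348$)
$r{\left(g \right)} = 51$
$r{\left(-20 \right)} - f = 51 - -7348 = 51 + 7348 = 7399$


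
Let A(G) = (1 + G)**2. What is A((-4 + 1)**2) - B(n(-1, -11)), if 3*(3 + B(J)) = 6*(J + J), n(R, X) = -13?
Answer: 155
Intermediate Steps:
B(J) = -3 + 4*J (B(J) = -3 + (6*(J + J))/3 = -3 + (6*(2*J))/3 = -3 + (12*J)/3 = -3 + 4*J)
A((-4 + 1)**2) - B(n(-1, -11)) = (1 + (-4 + 1)**2)**2 - (-3 + 4*(-13)) = (1 + (-3)**2)**2 - (-3 - 52) = (1 + 9)**2 - 1*(-55) = 10**2 + 55 = 100 + 55 = 155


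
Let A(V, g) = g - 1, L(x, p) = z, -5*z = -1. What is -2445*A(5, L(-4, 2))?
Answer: 1956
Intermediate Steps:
z = 1/5 (z = -1/5*(-1) = 1/5 ≈ 0.20000)
L(x, p) = 1/5
A(V, g) = -1 + g
-2445*A(5, L(-4, 2)) = -2445*(-1 + 1/5) = -2445*(-4/5) = 1956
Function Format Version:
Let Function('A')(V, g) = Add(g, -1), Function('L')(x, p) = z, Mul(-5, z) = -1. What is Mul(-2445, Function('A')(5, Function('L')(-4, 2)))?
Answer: 1956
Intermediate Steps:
z = Rational(1, 5) (z = Mul(Rational(-1, 5), -1) = Rational(1, 5) ≈ 0.20000)
Function('L')(x, p) = Rational(1, 5)
Function('A')(V, g) = Add(-1, g)
Mul(-2445, Function('A')(5, Function('L')(-4, 2))) = Mul(-2445, Add(-1, Rational(1, 5))) = Mul(-2445, Rational(-4, 5)) = 1956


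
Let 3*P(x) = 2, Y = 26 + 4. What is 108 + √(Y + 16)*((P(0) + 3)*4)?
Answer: 108 + 44*√46/3 ≈ 207.47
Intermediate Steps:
Y = 30
P(x) = ⅔ (P(x) = (⅓)*2 = ⅔)
108 + √(Y + 16)*((P(0) + 3)*4) = 108 + √(30 + 16)*((⅔ + 3)*4) = 108 + √46*((11/3)*4) = 108 + √46*(44/3) = 108 + 44*√46/3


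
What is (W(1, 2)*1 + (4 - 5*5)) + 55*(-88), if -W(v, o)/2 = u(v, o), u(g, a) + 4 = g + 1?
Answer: -4857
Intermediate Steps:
u(g, a) = -3 + g (u(g, a) = -4 + (g + 1) = -4 + (1 + g) = -3 + g)
W(v, o) = 6 - 2*v (W(v, o) = -2*(-3 + v) = 6 - 2*v)
(W(1, 2)*1 + (4 - 5*5)) + 55*(-88) = ((6 - 2*1)*1 + (4 - 5*5)) + 55*(-88) = ((6 - 2)*1 + (4 - 25)) - 4840 = (4*1 - 21) - 4840 = (4 - 21) - 4840 = -17 - 4840 = -4857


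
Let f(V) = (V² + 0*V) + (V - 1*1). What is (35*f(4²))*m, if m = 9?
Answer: 85365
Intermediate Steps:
f(V) = -1 + V + V² (f(V) = (V² + 0) + (V - 1) = V² + (-1 + V) = -1 + V + V²)
(35*f(4²))*m = (35*(-1 + 4² + (4²)²))*9 = (35*(-1 + 16 + 16²))*9 = (35*(-1 + 16 + 256))*9 = (35*271)*9 = 9485*9 = 85365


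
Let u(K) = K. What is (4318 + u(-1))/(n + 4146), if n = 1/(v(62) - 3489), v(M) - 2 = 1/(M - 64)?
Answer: 30111075/28918348 ≈ 1.0412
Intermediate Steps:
v(M) = 2 + 1/(-64 + M) (v(M) = 2 + 1/(M - 64) = 2 + 1/(-64 + M))
n = -2/6975 (n = 1/((-127 + 2*62)/(-64 + 62) - 3489) = 1/((-127 + 124)/(-2) - 3489) = 1/(-½*(-3) - 3489) = 1/(3/2 - 3489) = 1/(-6975/2) = -2/6975 ≈ -0.00028674)
(4318 + u(-1))/(n + 4146) = (4318 - 1)/(-2/6975 + 4146) = 4317/(28918348/6975) = 4317*(6975/28918348) = 30111075/28918348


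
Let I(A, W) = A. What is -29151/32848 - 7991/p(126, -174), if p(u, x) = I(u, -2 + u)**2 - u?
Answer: -360808309/258678000 ≈ -1.3948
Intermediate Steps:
p(u, x) = u**2 - u
-29151/32848 - 7991/p(126, -174) = -29151/32848 - 7991*1/(126*(-1 + 126)) = -29151*1/32848 - 7991/(126*125) = -29151/32848 - 7991/15750 = -360808309/258678000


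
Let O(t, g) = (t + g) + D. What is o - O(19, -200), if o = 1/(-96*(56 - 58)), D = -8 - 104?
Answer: 56257/192 ≈ 293.01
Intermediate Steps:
D = -112
O(t, g) = -112 + g + t (O(t, g) = (t + g) - 112 = (g + t) - 112 = -112 + g + t)
o = 1/192 (o = 1/(-96*(-2)) = 1/192 ≈ 0.0052083)
o - O(19, -200) = 1/192 - (-112 - 200 + 19) = 1/192 - 1*(-293) = 1/192 + 293 = 56257/192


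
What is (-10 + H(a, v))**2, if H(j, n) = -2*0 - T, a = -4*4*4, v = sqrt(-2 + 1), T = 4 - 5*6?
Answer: 256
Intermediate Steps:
T = -26 (T = 4 - 30 = -26)
v = I (v = sqrt(-1) = I ≈ 1.0*I)
a = -64 (a = -16*4 = -64)
H(j, n) = 26 (H(j, n) = -2*0 - 1*(-26) = 0 + 26 = 26)
(-10 + H(a, v))**2 = (-10 + 26)**2 = 16**2 = 256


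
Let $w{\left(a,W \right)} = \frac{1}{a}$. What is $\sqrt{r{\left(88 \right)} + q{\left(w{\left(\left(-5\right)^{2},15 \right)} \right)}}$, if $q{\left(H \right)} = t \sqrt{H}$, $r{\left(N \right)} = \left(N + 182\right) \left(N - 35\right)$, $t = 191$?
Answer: $\frac{\sqrt{358705}}{5} \approx 119.78$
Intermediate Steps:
$r{\left(N \right)} = \left(-35 + N\right) \left(182 + N\right)$ ($r{\left(N \right)} = \left(182 + N\right) \left(-35 + N\right) = \left(-35 + N\right) \left(182 + N\right)$)
$q{\left(H \right)} = 191 \sqrt{H}$
$\sqrt{r{\left(88 \right)} + q{\left(w{\left(\left(-5\right)^{2},15 \right)} \right)}} = \sqrt{\left(-6370 + 88^{2} + 147 \cdot 88\right) + 191 \sqrt{\frac{1}{\left(-5\right)^{2}}}} = \sqrt{\left(-6370 + 7744 + 12936\right) + 191 \sqrt{\frac{1}{25}}} = \sqrt{14310 + \frac{191}{5}} = \sqrt{\frac{71741}{5}} = \frac{\sqrt{358705}}{5}$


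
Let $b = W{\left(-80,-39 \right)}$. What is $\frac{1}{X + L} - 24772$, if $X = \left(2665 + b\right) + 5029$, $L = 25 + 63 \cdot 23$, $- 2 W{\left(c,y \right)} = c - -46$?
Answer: $- \frac{227530819}{9185} \approx -24772.0$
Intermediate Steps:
$W{\left(c,y \right)} = -23 - \frac{c}{2}$ ($W{\left(c,y \right)} = - \frac{c - -46}{2} = - \frac{c + 46}{2} = - \frac{46 + c}{2} = -23 - \frac{c}{2}$)
$L = 1474$ ($L = 25 + 1449 = 1474$)
$b = 17$ ($b = -23 - -40 = -23 + 40 = 17$)
$X = 7711$ ($X = \left(2665 + 17\right) + 5029 = 2682 + 5029 = 7711$)
$\frac{1}{X + L} - 24772 = \frac{1}{7711 + 1474} - 24772 = \frac{1}{9185} - 24772 = - \frac{227530819}{9185}$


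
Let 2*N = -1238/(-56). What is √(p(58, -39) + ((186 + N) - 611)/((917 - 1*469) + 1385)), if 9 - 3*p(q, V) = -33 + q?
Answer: I*√14643686694/51324 ≈ 2.3578*I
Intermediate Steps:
p(q, V) = 14 - q/3 (p(q, V) = 3 - (-33 + q)/3 = 3 + (11 - q/3) = 14 - q/3)
N = 619/56 (N = (-1238/(-56))/2 = (-1238*(-1/56))/2 = (½)*(619/28) = 619/56 ≈ 11.054)
√(p(58, -39) + ((186 + N) - 611)/((917 - 1*469) + 1385)) = √((14 - ⅓*58) + ((186 + 619/56) - 611)/((917 - 1*469) + 1385)) = √((14 - 58/3) + (11035/56 - 611)/((917 - 469) + 1385)) = √(-16/3 - 23181/(56*(448 + 1385))) = √(-16/3 - 23181/56/1833) = √(-16/3 - 23181/56*1/1833) = √(-16/3 - 7727/34216) = √(-570637/102648) = I*√14643686694/51324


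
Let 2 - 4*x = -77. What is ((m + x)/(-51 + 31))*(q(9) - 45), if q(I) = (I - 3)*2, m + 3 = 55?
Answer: 9471/80 ≈ 118.39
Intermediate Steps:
m = 52 (m = -3 + 55 = 52)
q(I) = -6 + 2*I (q(I) = (-3 + I)*2 = -6 + 2*I)
x = 79/4 (x = 1/2 - 1/4*(-77) = 1/2 + 77/4 = 79/4 ≈ 19.750)
((m + x)/(-51 + 31))*(q(9) - 45) = ((52 + 79/4)/(-51 + 31))*((-6 + 2*9) - 45) = ((287/4)/(-20))*((-6 + 18) - 45) = ((287/4)*(-1/20))*(12 - 45) = -287/80*(-33) = 9471/80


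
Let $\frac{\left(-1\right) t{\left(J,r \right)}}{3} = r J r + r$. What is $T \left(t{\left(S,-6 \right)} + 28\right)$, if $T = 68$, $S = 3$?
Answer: $-18904$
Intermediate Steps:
$t{\left(J,r \right)} = - 3 r - 3 J r^{2}$ ($t{\left(J,r \right)} = - 3 \left(r J r + r\right) = - 3 \left(J r r + r\right) = - 3 \left(J r^{2} + r\right) = - 3 \left(r + J r^{2}\right) = - 3 r - 3 J r^{2}$)
$T \left(t{\left(S,-6 \right)} + 28\right) = 68 \left(\left(-3\right) \left(-6\right) \left(1 + 3 \left(-6\right)\right) + 28\right) = 68 \left(\left(-3\right) \left(-6\right) \left(1 - 18\right) + 28\right) = 68 \left(\left(-3\right) \left(-6\right) \left(-17\right) + 28\right) = 68 \left(-306 + 28\right) = 68 \left(-278\right) = -18904$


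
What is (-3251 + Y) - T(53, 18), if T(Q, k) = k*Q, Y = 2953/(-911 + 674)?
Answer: -999538/237 ≈ -4217.5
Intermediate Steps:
Y = -2953/237 (Y = 2953/(-237) = 2953*(-1/237) = -2953/237 ≈ -12.460)
T(Q, k) = Q*k
(-3251 + Y) - T(53, 18) = (-3251 - 2953/237) - 53*18 = -773440/237 - 1*954 = -773440/237 - 954 = -999538/237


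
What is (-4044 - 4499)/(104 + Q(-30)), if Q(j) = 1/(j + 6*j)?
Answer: -1794030/21839 ≈ -82.148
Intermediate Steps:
Q(j) = 1/(7*j)
(-4044 - 4499)/(104 + Q(-30)) = (-4044 - 4499)/(104 + (⅐)/(-30)) = -8543/(104 + (⅐)*(-1/30)) = -8543/(104 - 1/210) = -8543/21839/210 = -8543*210/21839 = -1794030/21839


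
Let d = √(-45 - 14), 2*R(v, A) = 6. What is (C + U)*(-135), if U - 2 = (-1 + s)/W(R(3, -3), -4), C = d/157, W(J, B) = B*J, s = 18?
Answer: -315/4 - 135*I*√59/157 ≈ -78.75 - 6.6048*I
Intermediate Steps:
R(v, A) = 3 (R(v, A) = (½)*6 = 3)
d = I*√59 (d = √(-59) = I*√59 ≈ 7.6811*I)
C = I*√59/157 (C = (I*√59)/157 = (I*√59)*(1/157) = I*√59/157 ≈ 0.048925*I)
U = 7/12 (U = 2 + (-1 + 18)/((-4*3)) = 2 + 17/(-12) = 2 + 17*(-1/12) = 2 - 17/12 = 7/12 ≈ 0.58333)
(C + U)*(-135) = (I*√59/157 + 7/12)*(-135) = (7/12 + I*√59/157)*(-135) = -315/4 - 135*I*√59/157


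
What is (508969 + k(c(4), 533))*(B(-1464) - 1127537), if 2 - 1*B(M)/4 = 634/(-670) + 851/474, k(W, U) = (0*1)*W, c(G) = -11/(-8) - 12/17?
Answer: -45563126082508121/79395 ≈ -5.7388e+11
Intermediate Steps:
c(G) = 91/136 (c(G) = -11*(-⅛) - 12*1/17 = 11/8 - 12/17 = 91/136)
k(W, U) = 0 (k(W, U) = 0*W = 0)
B(M) = 365506/79395 (B(M) = 8 - 4*(634/(-670) + 851/474) = 8 - 4*(634*(-1/670) + 851*(1/474)) = 8 - 4*(-317/335 + 851/474) = 8 - 4*134827/158790 = 8 - 269654/79395 = 365506/79395)
(508969 + k(c(4), 533))*(B(-1464) - 1127537) = (508969 + 0)*(365506/79395 - 1127537) = 508969*(-89520434609/79395) = -45563126082508121/79395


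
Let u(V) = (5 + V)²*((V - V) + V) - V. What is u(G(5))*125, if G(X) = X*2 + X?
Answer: 748125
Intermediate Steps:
G(X) = 3*X (G(X) = 2*X + X = 3*X)
u(V) = -V + V*(5 + V)² (u(V) = (5 + V)²*(0 + V) - V = (5 + V)²*V - V = V*(5 + V)² - V = -V + V*(5 + V)²)
u(G(5))*125 = ((3*5)*(-1 + (5 + 3*5)²))*125 = (15*(-1 + (5 + 15)²))*125 = (15*(-1 + 20²))*125 = (15*(-1 + 400))*125 = (15*399)*125 = 5985*125 = 748125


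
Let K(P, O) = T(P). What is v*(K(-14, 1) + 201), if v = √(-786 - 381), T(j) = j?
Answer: 187*I*√1167 ≈ 6388.2*I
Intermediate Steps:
v = I*√1167 (v = √(-1167) = I*√1167 ≈ 34.161*I)
K(P, O) = P
v*(K(-14, 1) + 201) = (I*√1167)*(-14 + 201) = (I*√1167)*187 = 187*I*√1167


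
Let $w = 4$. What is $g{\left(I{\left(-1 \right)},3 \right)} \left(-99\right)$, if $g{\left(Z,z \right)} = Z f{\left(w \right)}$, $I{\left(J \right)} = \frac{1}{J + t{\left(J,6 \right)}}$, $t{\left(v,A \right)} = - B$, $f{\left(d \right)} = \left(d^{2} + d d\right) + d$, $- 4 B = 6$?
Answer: $-7128$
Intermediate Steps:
$B = - \frac{3}{2}$ ($B = \left(- \frac{1}{4}\right) 6 = - \frac{3}{2} \approx -1.5$)
$f{\left(d \right)} = d + 2 d^{2}$ ($f{\left(d \right)} = \left(d^{2} + d^{2}\right) + d = 2 d^{2} + d = d + 2 d^{2}$)
$t{\left(v,A \right)} = \frac{3}{2}$ ($t{\left(v,A \right)} = \left(-1\right) \left(- \frac{3}{2}\right) = \frac{3}{2}$)
$I{\left(J \right)} = \frac{1}{\frac{3}{2} + J}$ ($I{\left(J \right)} = \frac{1}{J + \frac{3}{2}} = \frac{1}{\frac{3}{2} + J}$)
$g{\left(Z,z \right)} = 36 Z$ ($g{\left(Z,z \right)} = Z 4 \left(1 + 2 \cdot 4\right) = Z 4 \left(1 + 8\right) = Z 4 \cdot 9 = Z 36 = 36 Z$)
$g{\left(I{\left(-1 \right)},3 \right)} \left(-99\right) = 36 \frac{2}{3 + 2 \left(-1\right)} \left(-99\right) = 36 \frac{2}{3 - 2} \left(-99\right) = 36 \cdot \frac{2}{1} \left(-99\right) = 36 \cdot 2 \cdot 1 \left(-99\right) = 36 \cdot 2 \left(-99\right) = 72 \left(-99\right) = -7128$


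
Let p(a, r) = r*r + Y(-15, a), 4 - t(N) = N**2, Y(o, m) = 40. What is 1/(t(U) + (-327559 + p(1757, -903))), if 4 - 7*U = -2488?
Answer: 1/361158 ≈ 2.7689e-6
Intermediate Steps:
U = 356 (U = 4/7 - 1/7*(-2488) = 4/7 + 2488/7 = 356)
t(N) = 4 - N**2
p(a, r) = 40 + r**2 (p(a, r) = r*r + 40 = r**2 + 40 = 40 + r**2)
1/(t(U) + (-327559 + p(1757, -903))) = 1/((4 - 1*356**2) + (-327559 + (40 + (-903)**2))) = 1/((4 - 1*126736) + (-327559 + (40 + 815409))) = 1/((4 - 126736) + (-327559 + 815449)) = 1/(-126732 + 487890) = 1/361158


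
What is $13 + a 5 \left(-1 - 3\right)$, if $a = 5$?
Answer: $-87$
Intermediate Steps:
$13 + a 5 \left(-1 - 3\right) = 13 + 5 \cdot 5 \left(-1 - 3\right) = 13 + 25 \left(-4\right) = 13 - 100 = -87$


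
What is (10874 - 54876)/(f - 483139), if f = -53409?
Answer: 22001/268274 ≈ 0.082009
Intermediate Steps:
(10874 - 54876)/(f - 483139) = (10874 - 54876)/(-53409 - 483139) = -44002/(-536548) = -44002*(-1/536548) = 22001/268274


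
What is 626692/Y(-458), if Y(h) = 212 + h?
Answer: -313346/123 ≈ -2547.5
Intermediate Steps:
626692/Y(-458) = 626692/(212 - 458) = 626692/(-246) = 626692*(-1/246) = -313346/123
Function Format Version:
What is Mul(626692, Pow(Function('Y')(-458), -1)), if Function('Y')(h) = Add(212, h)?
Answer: Rational(-313346, 123) ≈ -2547.5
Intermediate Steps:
Mul(626692, Pow(Function('Y')(-458), -1)) = Mul(626692, Pow(Add(212, -458), -1)) = Mul(626692, Pow(-246, -1)) = Mul(626692, Rational(-1, 246)) = Rational(-313346, 123)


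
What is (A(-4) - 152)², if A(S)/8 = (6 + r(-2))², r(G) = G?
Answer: 576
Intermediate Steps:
A(S) = 128 (A(S) = 8*(6 - 2)² = 8*4² = 8*16 = 128)
(A(-4) - 152)² = (128 - 152)² = (-24)² = 576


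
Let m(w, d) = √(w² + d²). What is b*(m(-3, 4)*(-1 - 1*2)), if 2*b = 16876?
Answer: -126570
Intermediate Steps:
b = 8438 (b = (½)*16876 = 8438)
m(w, d) = √(d² + w²)
b*(m(-3, 4)*(-1 - 1*2)) = 8438*(√(4² + (-3)²)*(-1 - 1*2)) = 8438*(√(16 + 9)*(-1 - 2)) = 8438*(√25*(-3)) = 8438*(5*(-3)) = 8438*(-15) = -126570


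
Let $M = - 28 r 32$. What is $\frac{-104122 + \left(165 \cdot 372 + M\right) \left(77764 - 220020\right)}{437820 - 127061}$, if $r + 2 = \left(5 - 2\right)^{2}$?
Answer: $- \frac{7839547770}{310759} \approx -25227.0$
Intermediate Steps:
$r = 7$ ($r = -2 + \left(5 - 2\right)^{2} = -2 + 3^{2} = -2 + 9 = 7$)
$M = -6272$ ($M = \left(-28\right) 7 \cdot 32 = \left(-196\right) 32 = -6272$)
$\frac{-104122 + \left(165 \cdot 372 + M\right) \left(77764 - 220020\right)}{437820 - 127061} = \frac{-104122 + \left(165 \cdot 372 - 6272\right) \left(77764 - 220020\right)}{437820 - 127061} = \frac{-104122 + \left(61380 - 6272\right) \left(-142256\right)}{310759} = \left(-104122 + 55108 \left(-142256\right)\right) \frac{1}{310759} = \left(-104122 - 7839443648\right) \frac{1}{310759} = \left(-7839547770\right) \frac{1}{310759} = - \frac{7839547770}{310759}$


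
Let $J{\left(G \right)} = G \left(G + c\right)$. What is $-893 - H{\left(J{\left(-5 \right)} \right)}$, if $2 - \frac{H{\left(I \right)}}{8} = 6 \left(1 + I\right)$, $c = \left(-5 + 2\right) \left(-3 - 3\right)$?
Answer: $-3981$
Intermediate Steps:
$c = 18$ ($c = \left(-3\right) \left(-6\right) = 18$)
$J{\left(G \right)} = G \left(18 + G\right)$ ($J{\left(G \right)} = G \left(G + 18\right) = G \left(18 + G\right)$)
$H{\left(I \right)} = -32 - 48 I$ ($H{\left(I \right)} = 16 - 8 \cdot 6 \left(1 + I\right) = 16 - 8 \left(6 + 6 I\right) = 16 - \left(48 + 48 I\right) = -32 - 48 I$)
$-893 - H{\left(J{\left(-5 \right)} \right)} = -893 - \left(-32 - 48 \left(- 5 \left(18 - 5\right)\right)\right) = -893 - \left(-32 - 48 \left(\left(-5\right) 13\right)\right) = -893 - \left(-32 - -3120\right) = -893 - \left(-32 + 3120\right) = -893 - 3088 = -3981$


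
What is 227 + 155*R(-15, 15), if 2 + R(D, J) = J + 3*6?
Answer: 5032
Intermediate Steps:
R(D, J) = 16 + J (R(D, J) = -2 + (J + 3*6) = -2 + (J + 18) = -2 + (18 + J) = 16 + J)
227 + 155*R(-15, 15) = 227 + 155*(16 + 15) = 227 + 155*31 = 227 + 4805 = 5032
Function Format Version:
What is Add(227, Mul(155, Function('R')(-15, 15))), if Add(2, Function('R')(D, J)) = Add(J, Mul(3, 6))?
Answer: 5032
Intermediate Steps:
Function('R')(D, J) = Add(16, J) (Function('R')(D, J) = Add(-2, Add(J, Mul(3, 6))) = Add(-2, Add(J, 18)) = Add(-2, Add(18, J)) = Add(16, J))
Add(227, Mul(155, Function('R')(-15, 15))) = Add(227, Mul(155, Add(16, 15))) = Add(227, Mul(155, 31)) = Add(227, 4805) = 5032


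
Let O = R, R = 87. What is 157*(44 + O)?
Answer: 20567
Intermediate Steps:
O = 87
157*(44 + O) = 157*(44 + 87) = 157*131 = 20567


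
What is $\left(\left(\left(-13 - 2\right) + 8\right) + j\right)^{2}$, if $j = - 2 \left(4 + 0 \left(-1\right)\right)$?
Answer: $225$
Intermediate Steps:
$j = -8$ ($j = - 2 \left(4 + 0\right) = \left(-2\right) 4 = -8$)
$\left(\left(\left(-13 - 2\right) + 8\right) + j\right)^{2} = \left(\left(\left(-13 - 2\right) + 8\right) - 8\right)^{2} = \left(\left(-15 + 8\right) - 8\right)^{2} = \left(-7 - 8\right)^{2} = \left(-15\right)^{2} = 225$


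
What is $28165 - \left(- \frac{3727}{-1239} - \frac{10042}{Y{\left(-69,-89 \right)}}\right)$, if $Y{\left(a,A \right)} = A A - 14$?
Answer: $\frac{275909084194}{9796773} \approx 28163.0$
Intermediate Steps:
$Y{\left(a,A \right)} = -14 + A^{2}$ ($Y{\left(a,A \right)} = A^{2} - 14 = -14 + A^{2}$)
$28165 - \left(- \frac{3727}{-1239} - \frac{10042}{Y{\left(-69,-89 \right)}}\right) = 28165 - \left(- \frac{3727}{-1239} - \frac{10042}{-14 + \left(-89\right)^{2}}\right) = 28165 - \left(\left(-3727\right) \left(- \frac{1}{1239}\right) - \frac{10042}{-14 + 7921}\right) = 28165 - \left(\frac{3727}{1239} - \frac{10042}{7907}\right) = 28165 - \frac{17027351}{9796773} = \frac{275909084194}{9796773}$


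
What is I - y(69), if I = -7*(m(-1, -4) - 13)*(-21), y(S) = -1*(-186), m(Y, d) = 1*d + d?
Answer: -3273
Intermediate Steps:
m(Y, d) = 2*d (m(Y, d) = d + d = 2*d)
y(S) = 186
I = -3087 (I = -7*(2*(-4) - 13)*(-21) = -7*(-8 - 13)*(-21) = -7*(-21)*(-21) = 147*(-21) = -3087)
I - y(69) = -3087 - 1*186 = -3087 - 186 = -3273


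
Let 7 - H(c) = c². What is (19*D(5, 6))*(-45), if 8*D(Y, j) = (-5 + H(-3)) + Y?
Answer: 855/4 ≈ 213.75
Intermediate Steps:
H(c) = 7 - c²
D(Y, j) = -7/8 + Y/8 (D(Y, j) = ((-5 + (7 - 1*(-3)²)) + Y)/8 = ((-5 + (7 - 1*9)) + Y)/8 = ((-5 + (7 - 9)) + Y)/8 = ((-5 - 2) + Y)/8 = (-7 + Y)/8 = -7/8 + Y/8)
(19*D(5, 6))*(-45) = (19*(-7/8 + (⅛)*5))*(-45) = (19*(-7/8 + 5/8))*(-45) = (19*(-¼))*(-45) = -19/4*(-45) = 855/4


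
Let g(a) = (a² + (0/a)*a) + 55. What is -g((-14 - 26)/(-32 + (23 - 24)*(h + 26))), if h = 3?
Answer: -206255/3721 ≈ -55.430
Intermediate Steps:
g(a) = 55 + a² (g(a) = (a² + 0*a) + 55 = (a² + 0) + 55 = a² + 55 = 55 + a²)
-g((-14 - 26)/(-32 + (23 - 24)*(h + 26))) = -(55 + ((-14 - 26)/(-32 + (23 - 24)*(3 + 26)))²) = -(55 + (-40/(-32 - 1*29))²) = -(55 + (-40/(-32 - 29))²) = -(55 + (-40/(-61))²) = -(55 + (-40*(-1/61))²) = -(55 + (40/61)²) = -(55 + 1600/3721) = -1*206255/3721 = -206255/3721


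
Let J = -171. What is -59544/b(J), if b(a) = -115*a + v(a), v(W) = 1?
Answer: -29772/9833 ≈ -3.0278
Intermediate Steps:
b(a) = 1 - 115*a (b(a) = -115*a + 1 = 1 - 115*a)
-59544/b(J) = -59544/(1 - 115*(-171)) = -59544/(1 + 19665) = -59544/19666 = -59544*1/19666 = -29772/9833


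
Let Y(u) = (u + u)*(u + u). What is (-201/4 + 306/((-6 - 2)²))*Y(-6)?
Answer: -13095/2 ≈ -6547.5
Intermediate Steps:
Y(u) = 4*u² (Y(u) = (2*u)*(2*u) = 4*u²)
(-201/4 + 306/((-6 - 2)²))*Y(-6) = (-201/4 + 306/((-6 - 2)²))*(4*(-6)²) = (-201*¼ + 306/((-8)²))*(4*36) = (-201/4 + 306/64)*144 = (-201/4 + 306*(1/64))*144 = (-201/4 + 153/32)*144 = -1455/32*144 = -13095/2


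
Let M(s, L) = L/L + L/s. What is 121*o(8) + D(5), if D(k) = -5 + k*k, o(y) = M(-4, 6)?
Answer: -81/2 ≈ -40.500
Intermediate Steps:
M(s, L) = 1 + L/s
o(y) = -½ (o(y) = (6 - 4)/(-4) = -¼*2 = -½)
D(k) = -5 + k²
121*o(8) + D(5) = 121*(-½) + (-5 + 5²) = -121/2 + (-5 + 25) = -121/2 + 20 = -81/2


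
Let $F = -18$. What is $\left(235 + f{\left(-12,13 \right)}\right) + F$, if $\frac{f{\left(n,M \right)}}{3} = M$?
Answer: $256$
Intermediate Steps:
$f{\left(n,M \right)} = 3 M$
$\left(235 + f{\left(-12,13 \right)}\right) + F = \left(235 + 3 \cdot 13\right) - 18 = \left(235 + 39\right) - 18 = 274 - 18 = 256$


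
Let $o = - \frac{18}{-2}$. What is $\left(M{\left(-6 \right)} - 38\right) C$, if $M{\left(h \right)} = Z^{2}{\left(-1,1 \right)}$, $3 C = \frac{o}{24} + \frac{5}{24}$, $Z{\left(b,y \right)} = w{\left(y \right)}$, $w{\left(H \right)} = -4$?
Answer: $- \frac{77}{18} \approx -4.2778$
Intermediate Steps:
$o = 9$ ($o = \left(-18\right) \left(- \frac{1}{2}\right) = 9$)
$Z{\left(b,y \right)} = -4$
$C = \frac{7}{36}$ ($C = \frac{\frac{9}{24} + \frac{5}{24}}{3} = \frac{9 \cdot \frac{1}{24} + 5 \cdot \frac{1}{24}}{3} = \frac{\frac{3}{8} + \frac{5}{24}}{3} = \frac{1}{3} \cdot \frac{7}{12} = \frac{7}{36} \approx 0.19444$)
$M{\left(h \right)} = 16$ ($M{\left(h \right)} = \left(-4\right)^{2} = 16$)
$\left(M{\left(-6 \right)} - 38\right) C = \left(16 - 38\right) \frac{7}{36} = \left(-22\right) \frac{7}{36} = - \frac{77}{18}$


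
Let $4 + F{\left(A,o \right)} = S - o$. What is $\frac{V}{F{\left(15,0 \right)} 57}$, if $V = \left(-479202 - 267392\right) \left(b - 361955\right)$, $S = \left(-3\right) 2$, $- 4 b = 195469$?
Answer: $- \frac{204478284611}{380} \approx -5.381 \cdot 10^{8}$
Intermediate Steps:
$b = - \frac{195469}{4}$ ($b = \left(- \frac{1}{4}\right) 195469 = - \frac{195469}{4} \approx -48867.0$)
$S = -6$
$F{\left(A,o \right)} = -10 - o$ ($F{\left(A,o \right)} = -4 - \left(6 + o\right) = -10 - o$)
$V = \frac{613434853833}{2}$ ($V = \left(-479202 - 267392\right) \left(- \frac{195469}{4} - 361955\right) = \left(-746594\right) \left(- \frac{1643289}{4}\right) = \frac{613434853833}{2} \approx 3.0672 \cdot 10^{11}$)
$\frac{V}{F{\left(15,0 \right)} 57} = \frac{613434853833}{2 \left(-10 - 0\right) 57} = \frac{613434853833}{2 \left(-10 + 0\right) 57} = \frac{613434853833}{2 \left(\left(-10\right) 57\right)} = \frac{613434853833}{2 \left(-570\right)} = \frac{613434853833}{2} \left(- \frac{1}{570}\right) = - \frac{204478284611}{380}$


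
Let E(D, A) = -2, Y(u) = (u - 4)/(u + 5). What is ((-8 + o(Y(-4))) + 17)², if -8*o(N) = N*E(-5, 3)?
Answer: 49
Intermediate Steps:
Y(u) = (-4 + u)/(5 + u)
o(N) = N/4 (o(N) = -N*(-2)/8 = -(-1)*N/4 = N/4)
((-8 + o(Y(-4))) + 17)² = ((-8 + ((-4 - 4)/(5 - 4))/4) + 17)² = ((-8 + (-8/1)/4) + 17)² = ((-8 + (1*(-8))/4) + 17)² = ((-8 + (¼)*(-8)) + 17)² = ((-8 - 2) + 17)² = (-10 + 17)² = 7² = 49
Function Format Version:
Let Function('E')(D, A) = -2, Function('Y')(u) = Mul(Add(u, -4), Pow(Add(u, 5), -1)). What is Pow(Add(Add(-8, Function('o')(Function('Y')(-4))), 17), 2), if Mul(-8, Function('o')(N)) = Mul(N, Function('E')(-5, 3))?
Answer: 49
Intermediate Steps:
Function('Y')(u) = Mul(Pow(Add(5, u), -1), Add(-4, u)) (Function('Y')(u) = Mul(Add(-4, u), Pow(Add(5, u), -1)) = Mul(Pow(Add(5, u), -1), Add(-4, u)))
Function('o')(N) = Mul(Rational(1, 4), N) (Function('o')(N) = Mul(Rational(-1, 8), Mul(N, -2)) = Mul(Rational(-1, 8), Mul(-2, N)) = Mul(Rational(1, 4), N))
Pow(Add(Add(-8, Function('o')(Function('Y')(-4))), 17), 2) = Pow(Add(Add(-8, Mul(Rational(1, 4), Mul(Pow(Add(5, -4), -1), Add(-4, -4)))), 17), 2) = Pow(Add(Add(-8, Mul(Rational(1, 4), Mul(Pow(1, -1), -8))), 17), 2) = Pow(Add(Add(-8, Mul(Rational(1, 4), Mul(1, -8))), 17), 2) = Pow(Add(Add(-8, Mul(Rational(1, 4), -8)), 17), 2) = Pow(Add(Add(-8, -2), 17), 2) = Pow(Add(-10, 17), 2) = Pow(7, 2) = 49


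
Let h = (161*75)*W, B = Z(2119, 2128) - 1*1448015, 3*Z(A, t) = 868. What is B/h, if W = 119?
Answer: -255481/253575 ≈ -1.0075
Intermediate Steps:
Z(A, t) = 868/3 (Z(A, t) = (⅓)*868 = 868/3)
B = -4343177/3 (B = 868/3 - 1*1448015 = 868/3 - 1448015 = -4343177/3 ≈ -1.4477e+6)
h = 1436925 (h = (161*75)*119 = 12075*119 = 1436925)
B/h = -4343177/3/1436925 = -4343177/3*1/1436925 = -255481/253575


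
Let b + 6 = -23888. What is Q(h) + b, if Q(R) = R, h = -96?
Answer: -23990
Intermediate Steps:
b = -23894 (b = -6 - 23888 = -23894)
Q(h) + b = -96 - 23894 = -23990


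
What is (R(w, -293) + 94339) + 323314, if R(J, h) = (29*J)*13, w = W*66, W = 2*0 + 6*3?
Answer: 865529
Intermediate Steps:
W = 18 (W = 0 + 18 = 18)
w = 1188 (w = 18*66 = 1188)
R(J, h) = 377*J
(R(w, -293) + 94339) + 323314 = (377*1188 + 94339) + 323314 = (447876 + 94339) + 323314 = 542215 + 323314 = 865529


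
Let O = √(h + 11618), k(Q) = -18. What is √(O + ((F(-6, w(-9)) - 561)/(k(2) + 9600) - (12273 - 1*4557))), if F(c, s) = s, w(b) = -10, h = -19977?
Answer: √(-708447881706 + 91814724*I*√8359)/9582 ≈ 0.52041 + 87.843*I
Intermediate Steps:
O = I*√8359 (O = √(-19977 + 11618) = √(-8359) = I*√8359 ≈ 91.428*I)
√(O + ((F(-6, w(-9)) - 561)/(k(2) + 9600) - (12273 - 1*4557))) = √(I*√8359 + ((-10 - 561)/(-18 + 9600) - (12273 - 1*4557))) = √(I*√8359 + (-571/9582 - (12273 - 4557))) = √(I*√8359 + (-571*1/9582 - 1*7716)) = √(I*√8359 + (-571/9582 - 7716)) = √(I*√8359 - 73935283/9582) = √(-73935283/9582 + I*√8359)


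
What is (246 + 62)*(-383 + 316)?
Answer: -20636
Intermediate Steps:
(246 + 62)*(-383 + 316) = 308*(-67) = -20636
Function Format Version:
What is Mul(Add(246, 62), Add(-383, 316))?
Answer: -20636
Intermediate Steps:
Mul(Add(246, 62), Add(-383, 316)) = Mul(308, -67) = -20636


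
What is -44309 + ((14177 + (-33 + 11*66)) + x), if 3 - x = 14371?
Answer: -43807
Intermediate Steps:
x = -14368 (x = 3 - 1*14371 = 3 - 14371 = -14368)
-44309 + ((14177 + (-33 + 11*66)) + x) = -44309 + ((14177 + (-33 + 11*66)) - 14368) = -44309 + ((14177 + (-33 + 726)) - 14368) = -44309 + ((14177 + 693) - 14368) = -44309 + (14870 - 14368) = -44309 + 502 = -43807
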